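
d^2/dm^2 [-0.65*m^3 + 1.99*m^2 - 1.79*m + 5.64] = 3.98 - 3.9*m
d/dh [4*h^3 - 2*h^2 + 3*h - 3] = 12*h^2 - 4*h + 3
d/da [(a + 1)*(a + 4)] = 2*a + 5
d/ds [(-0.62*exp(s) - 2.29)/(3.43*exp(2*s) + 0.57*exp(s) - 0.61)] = (2.1266*exp(2*s) + 15.7094*exp(s) + 1.6835)*exp(s)/(11.7649*exp(4*s) + 3.9102*exp(3*s) - 3.8597*exp(2*s) - 0.6954*exp(s) + 0.3721)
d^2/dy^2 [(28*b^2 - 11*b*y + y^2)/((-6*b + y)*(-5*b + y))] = b^2*(-364*b^2 + 132*b*y - 12*y^2)/(27000*b^6 - 29700*b^5*y + 13590*b^4*y^2 - 3311*b^3*y^3 + 453*b^2*y^4 - 33*b*y^5 + y^6)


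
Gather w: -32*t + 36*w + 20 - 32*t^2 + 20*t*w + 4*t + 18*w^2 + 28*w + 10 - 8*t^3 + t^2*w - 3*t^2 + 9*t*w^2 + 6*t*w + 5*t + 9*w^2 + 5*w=-8*t^3 - 35*t^2 - 23*t + w^2*(9*t + 27) + w*(t^2 + 26*t + 69) + 30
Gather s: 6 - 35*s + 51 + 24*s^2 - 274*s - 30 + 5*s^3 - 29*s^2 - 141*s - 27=5*s^3 - 5*s^2 - 450*s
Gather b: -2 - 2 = -4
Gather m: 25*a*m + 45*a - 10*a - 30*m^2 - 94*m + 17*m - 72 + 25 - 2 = 35*a - 30*m^2 + m*(25*a - 77) - 49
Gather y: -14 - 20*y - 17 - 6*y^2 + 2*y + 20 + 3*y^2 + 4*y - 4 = -3*y^2 - 14*y - 15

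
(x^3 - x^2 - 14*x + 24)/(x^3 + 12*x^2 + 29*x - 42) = (x^3 - x^2 - 14*x + 24)/(x^3 + 12*x^2 + 29*x - 42)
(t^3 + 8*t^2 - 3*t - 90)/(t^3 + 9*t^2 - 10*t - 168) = (t^2 + 2*t - 15)/(t^2 + 3*t - 28)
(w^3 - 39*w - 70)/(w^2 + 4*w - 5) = (w^2 - 5*w - 14)/(w - 1)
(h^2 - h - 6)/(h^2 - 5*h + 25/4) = 4*(h^2 - h - 6)/(4*h^2 - 20*h + 25)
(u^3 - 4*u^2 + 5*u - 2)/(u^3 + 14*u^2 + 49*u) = (u^3 - 4*u^2 + 5*u - 2)/(u*(u^2 + 14*u + 49))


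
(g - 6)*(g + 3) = g^2 - 3*g - 18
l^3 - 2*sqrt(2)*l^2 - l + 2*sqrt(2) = (l - 1)*(l + 1)*(l - 2*sqrt(2))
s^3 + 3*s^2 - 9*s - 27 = (s - 3)*(s + 3)^2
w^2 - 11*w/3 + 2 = (w - 3)*(w - 2/3)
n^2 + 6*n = n*(n + 6)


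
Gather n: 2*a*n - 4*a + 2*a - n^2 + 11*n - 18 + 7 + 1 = -2*a - n^2 + n*(2*a + 11) - 10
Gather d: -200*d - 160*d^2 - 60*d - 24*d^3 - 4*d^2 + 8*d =-24*d^3 - 164*d^2 - 252*d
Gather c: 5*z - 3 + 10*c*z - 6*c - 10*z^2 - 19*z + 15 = c*(10*z - 6) - 10*z^2 - 14*z + 12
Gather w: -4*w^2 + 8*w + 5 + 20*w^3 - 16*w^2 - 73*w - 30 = 20*w^3 - 20*w^2 - 65*w - 25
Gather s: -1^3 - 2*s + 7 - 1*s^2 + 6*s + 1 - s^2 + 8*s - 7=-2*s^2 + 12*s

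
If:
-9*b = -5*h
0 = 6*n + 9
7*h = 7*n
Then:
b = -5/6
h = -3/2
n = -3/2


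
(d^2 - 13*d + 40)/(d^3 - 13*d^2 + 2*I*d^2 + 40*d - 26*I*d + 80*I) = 1/(d + 2*I)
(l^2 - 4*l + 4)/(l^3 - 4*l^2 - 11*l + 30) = (l - 2)/(l^2 - 2*l - 15)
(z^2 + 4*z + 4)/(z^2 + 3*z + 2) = (z + 2)/(z + 1)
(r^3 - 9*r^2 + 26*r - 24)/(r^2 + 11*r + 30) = (r^3 - 9*r^2 + 26*r - 24)/(r^2 + 11*r + 30)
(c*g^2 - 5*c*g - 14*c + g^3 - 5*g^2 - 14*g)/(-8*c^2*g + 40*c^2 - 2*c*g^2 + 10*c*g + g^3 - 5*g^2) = (-c*g^2 + 5*c*g + 14*c - g^3 + 5*g^2 + 14*g)/(8*c^2*g - 40*c^2 + 2*c*g^2 - 10*c*g - g^3 + 5*g^2)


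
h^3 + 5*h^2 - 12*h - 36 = (h - 3)*(h + 2)*(h + 6)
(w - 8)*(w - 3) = w^2 - 11*w + 24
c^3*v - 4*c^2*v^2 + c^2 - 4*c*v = c*(c - 4*v)*(c*v + 1)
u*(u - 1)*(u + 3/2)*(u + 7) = u^4 + 15*u^3/2 + 2*u^2 - 21*u/2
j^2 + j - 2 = (j - 1)*(j + 2)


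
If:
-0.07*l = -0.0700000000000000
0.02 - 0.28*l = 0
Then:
No Solution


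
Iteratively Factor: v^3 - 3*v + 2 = (v - 1)*(v^2 + v - 2) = (v - 1)^2*(v + 2)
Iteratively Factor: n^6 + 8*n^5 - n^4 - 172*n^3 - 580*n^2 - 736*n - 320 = (n + 4)*(n^5 + 4*n^4 - 17*n^3 - 104*n^2 - 164*n - 80) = (n + 2)*(n + 4)*(n^4 + 2*n^3 - 21*n^2 - 62*n - 40) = (n + 1)*(n + 2)*(n + 4)*(n^3 + n^2 - 22*n - 40) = (n + 1)*(n + 2)^2*(n + 4)*(n^2 - n - 20) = (n + 1)*(n + 2)^2*(n + 4)^2*(n - 5)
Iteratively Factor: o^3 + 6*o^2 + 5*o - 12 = (o + 3)*(o^2 + 3*o - 4) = (o - 1)*(o + 3)*(o + 4)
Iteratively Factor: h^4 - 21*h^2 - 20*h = (h + 1)*(h^3 - h^2 - 20*h) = (h + 1)*(h + 4)*(h^2 - 5*h) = (h - 5)*(h + 1)*(h + 4)*(h)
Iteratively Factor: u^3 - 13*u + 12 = (u - 3)*(u^2 + 3*u - 4) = (u - 3)*(u - 1)*(u + 4)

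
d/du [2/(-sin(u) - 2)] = 2*cos(u)/(sin(u) + 2)^2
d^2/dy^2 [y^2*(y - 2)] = 6*y - 4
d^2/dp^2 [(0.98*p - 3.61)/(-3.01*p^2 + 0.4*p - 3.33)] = (-(0.98*p - 3.61)*(6.02*p - 0.4)*(12.04*p - 0.8) + (17.6988*p - 22.5162)*(3.01*p^2 - 0.4*p + 3.33))/(3.01*p^2 - 0.4*p + 3.33)^3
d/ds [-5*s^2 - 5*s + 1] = -10*s - 5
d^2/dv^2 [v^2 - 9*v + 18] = 2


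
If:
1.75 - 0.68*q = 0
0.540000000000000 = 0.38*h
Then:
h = 1.42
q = 2.57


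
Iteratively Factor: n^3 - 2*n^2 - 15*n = (n - 5)*(n^2 + 3*n) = n*(n - 5)*(n + 3)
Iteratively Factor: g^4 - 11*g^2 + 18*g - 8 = (g - 2)*(g^3 + 2*g^2 - 7*g + 4) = (g - 2)*(g - 1)*(g^2 + 3*g - 4) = (g - 2)*(g - 1)^2*(g + 4)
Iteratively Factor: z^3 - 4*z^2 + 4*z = (z - 2)*(z^2 - 2*z) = (z - 2)^2*(z)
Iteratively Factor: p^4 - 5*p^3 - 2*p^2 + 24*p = (p - 3)*(p^3 - 2*p^2 - 8*p) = (p - 3)*(p + 2)*(p^2 - 4*p) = (p - 4)*(p - 3)*(p + 2)*(p)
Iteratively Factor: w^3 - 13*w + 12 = (w + 4)*(w^2 - 4*w + 3) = (w - 1)*(w + 4)*(w - 3)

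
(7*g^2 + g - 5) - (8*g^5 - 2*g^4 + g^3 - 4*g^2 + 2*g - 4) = -8*g^5 + 2*g^4 - g^3 + 11*g^2 - g - 1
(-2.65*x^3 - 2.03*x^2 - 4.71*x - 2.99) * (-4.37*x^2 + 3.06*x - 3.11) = 11.5805*x^5 + 0.7621*x^4 + 22.6124*x^3 + 4.967*x^2 + 5.4987*x + 9.2989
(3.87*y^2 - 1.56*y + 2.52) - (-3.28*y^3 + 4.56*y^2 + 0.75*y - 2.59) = 3.28*y^3 - 0.69*y^2 - 2.31*y + 5.11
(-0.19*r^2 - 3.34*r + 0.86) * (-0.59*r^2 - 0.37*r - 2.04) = 0.1121*r^4 + 2.0409*r^3 + 1.116*r^2 + 6.4954*r - 1.7544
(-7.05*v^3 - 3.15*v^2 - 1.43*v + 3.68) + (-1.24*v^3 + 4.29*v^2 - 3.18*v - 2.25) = -8.29*v^3 + 1.14*v^2 - 4.61*v + 1.43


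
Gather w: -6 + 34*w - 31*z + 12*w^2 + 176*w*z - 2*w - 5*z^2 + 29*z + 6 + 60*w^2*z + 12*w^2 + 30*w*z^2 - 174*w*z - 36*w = w^2*(60*z + 24) + w*(30*z^2 + 2*z - 4) - 5*z^2 - 2*z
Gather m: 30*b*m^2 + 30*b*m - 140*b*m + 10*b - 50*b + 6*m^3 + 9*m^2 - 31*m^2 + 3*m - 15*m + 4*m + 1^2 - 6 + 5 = -40*b + 6*m^3 + m^2*(30*b - 22) + m*(-110*b - 8)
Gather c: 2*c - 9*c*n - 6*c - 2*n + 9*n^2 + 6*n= c*(-9*n - 4) + 9*n^2 + 4*n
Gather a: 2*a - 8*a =-6*a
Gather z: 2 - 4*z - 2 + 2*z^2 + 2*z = 2*z^2 - 2*z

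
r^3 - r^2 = r^2*(r - 1)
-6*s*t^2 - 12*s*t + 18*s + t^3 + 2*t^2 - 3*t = (-6*s + t)*(t - 1)*(t + 3)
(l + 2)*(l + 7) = l^2 + 9*l + 14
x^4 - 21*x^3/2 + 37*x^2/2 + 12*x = x*(x - 8)*(x - 3)*(x + 1/2)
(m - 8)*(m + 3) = m^2 - 5*m - 24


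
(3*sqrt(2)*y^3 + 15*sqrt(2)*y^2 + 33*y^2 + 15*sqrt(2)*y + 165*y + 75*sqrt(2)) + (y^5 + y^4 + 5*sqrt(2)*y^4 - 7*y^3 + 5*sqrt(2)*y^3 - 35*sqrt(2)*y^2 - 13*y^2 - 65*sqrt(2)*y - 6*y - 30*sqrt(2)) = y^5 + y^4 + 5*sqrt(2)*y^4 - 7*y^3 + 8*sqrt(2)*y^3 - 20*sqrt(2)*y^2 + 20*y^2 - 50*sqrt(2)*y + 159*y + 45*sqrt(2)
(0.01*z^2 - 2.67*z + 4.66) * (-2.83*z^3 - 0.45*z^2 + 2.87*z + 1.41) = -0.0283*z^5 + 7.5516*z^4 - 11.9576*z^3 - 9.7458*z^2 + 9.6095*z + 6.5706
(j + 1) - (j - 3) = 4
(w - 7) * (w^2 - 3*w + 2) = w^3 - 10*w^2 + 23*w - 14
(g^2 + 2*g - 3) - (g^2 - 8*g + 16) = 10*g - 19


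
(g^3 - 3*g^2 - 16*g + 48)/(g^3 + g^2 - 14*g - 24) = (g^2 + g - 12)/(g^2 + 5*g + 6)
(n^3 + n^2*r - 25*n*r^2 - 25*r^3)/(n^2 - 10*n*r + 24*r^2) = (n^3 + n^2*r - 25*n*r^2 - 25*r^3)/(n^2 - 10*n*r + 24*r^2)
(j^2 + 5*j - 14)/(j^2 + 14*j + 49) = (j - 2)/(j + 7)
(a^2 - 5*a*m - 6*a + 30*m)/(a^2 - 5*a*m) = (a - 6)/a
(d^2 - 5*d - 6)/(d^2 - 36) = (d + 1)/(d + 6)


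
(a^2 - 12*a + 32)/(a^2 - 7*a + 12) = (a - 8)/(a - 3)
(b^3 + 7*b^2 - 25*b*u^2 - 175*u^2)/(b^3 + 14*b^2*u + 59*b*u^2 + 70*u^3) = (b^2 - 5*b*u + 7*b - 35*u)/(b^2 + 9*b*u + 14*u^2)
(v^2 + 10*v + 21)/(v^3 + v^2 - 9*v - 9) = (v + 7)/(v^2 - 2*v - 3)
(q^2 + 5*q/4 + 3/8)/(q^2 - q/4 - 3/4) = (q + 1/2)/(q - 1)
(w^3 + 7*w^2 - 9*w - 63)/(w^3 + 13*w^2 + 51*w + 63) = (w - 3)/(w + 3)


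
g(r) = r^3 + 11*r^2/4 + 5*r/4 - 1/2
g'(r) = 3*r^2 + 11*r/2 + 5/4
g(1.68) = 14.10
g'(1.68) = 18.96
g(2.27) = 28.21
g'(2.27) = 29.19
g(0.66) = 1.81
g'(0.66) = 6.19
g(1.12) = 5.75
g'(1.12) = 11.17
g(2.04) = 21.98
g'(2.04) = 24.95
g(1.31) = 8.10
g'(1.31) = 13.60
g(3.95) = 108.97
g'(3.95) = 69.78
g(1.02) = 4.70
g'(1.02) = 9.98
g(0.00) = -0.50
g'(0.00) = 1.25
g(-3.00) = -6.50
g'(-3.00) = 11.75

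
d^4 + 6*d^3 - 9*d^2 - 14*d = d*(d - 2)*(d + 1)*(d + 7)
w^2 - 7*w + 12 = (w - 4)*(w - 3)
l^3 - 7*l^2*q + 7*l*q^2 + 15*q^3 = (l - 5*q)*(l - 3*q)*(l + q)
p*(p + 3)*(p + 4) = p^3 + 7*p^2 + 12*p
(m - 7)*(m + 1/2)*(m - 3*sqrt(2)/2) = m^3 - 13*m^2/2 - 3*sqrt(2)*m^2/2 - 7*m/2 + 39*sqrt(2)*m/4 + 21*sqrt(2)/4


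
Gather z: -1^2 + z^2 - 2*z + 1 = z^2 - 2*z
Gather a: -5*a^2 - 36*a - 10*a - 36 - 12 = -5*a^2 - 46*a - 48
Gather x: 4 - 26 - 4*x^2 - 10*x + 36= -4*x^2 - 10*x + 14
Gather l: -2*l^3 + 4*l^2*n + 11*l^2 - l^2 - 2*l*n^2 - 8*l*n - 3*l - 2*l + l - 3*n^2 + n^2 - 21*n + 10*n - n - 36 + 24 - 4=-2*l^3 + l^2*(4*n + 10) + l*(-2*n^2 - 8*n - 4) - 2*n^2 - 12*n - 16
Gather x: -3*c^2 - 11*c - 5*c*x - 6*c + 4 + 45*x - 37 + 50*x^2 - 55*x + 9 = -3*c^2 - 17*c + 50*x^2 + x*(-5*c - 10) - 24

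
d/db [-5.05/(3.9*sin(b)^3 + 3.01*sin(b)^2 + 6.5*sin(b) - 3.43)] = (59.085*sin(b)^2 + 30.401*sin(b) + 32.825)*cos(b)/(3.9*sin(b)^3 + 3.01*sin(b)^2 + 6.5*sin(b) - 3.43)^2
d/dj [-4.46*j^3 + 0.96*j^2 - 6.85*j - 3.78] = -13.38*j^2 + 1.92*j - 6.85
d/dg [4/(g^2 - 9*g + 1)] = 4*(9 - 2*g)/(g^2 - 9*g + 1)^2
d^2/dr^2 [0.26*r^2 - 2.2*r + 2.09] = 0.520000000000000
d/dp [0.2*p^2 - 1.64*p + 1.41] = 0.4*p - 1.64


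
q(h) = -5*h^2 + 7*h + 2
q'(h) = 7 - 10*h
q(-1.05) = -10.86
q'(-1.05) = 17.50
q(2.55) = -12.66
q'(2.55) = -18.50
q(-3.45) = -81.66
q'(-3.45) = 41.50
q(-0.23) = 0.13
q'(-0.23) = 9.30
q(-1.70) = -24.35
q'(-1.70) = 24.00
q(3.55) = -36.16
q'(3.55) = -28.50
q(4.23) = -57.85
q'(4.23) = -35.30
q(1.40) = 2.00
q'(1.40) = -7.00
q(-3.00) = -64.00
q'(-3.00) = 37.00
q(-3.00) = -64.00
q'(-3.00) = 37.00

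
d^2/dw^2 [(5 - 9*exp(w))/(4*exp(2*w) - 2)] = (-36*exp(4*w) + 80*exp(3*w) - 108*exp(2*w) + 40*exp(w) - 9)*exp(w)/(2*(8*exp(6*w) - 12*exp(4*w) + 6*exp(2*w) - 1))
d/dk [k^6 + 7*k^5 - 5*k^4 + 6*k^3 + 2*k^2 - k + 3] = 6*k^5 + 35*k^4 - 20*k^3 + 18*k^2 + 4*k - 1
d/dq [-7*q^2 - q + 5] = -14*q - 1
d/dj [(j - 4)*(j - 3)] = 2*j - 7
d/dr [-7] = 0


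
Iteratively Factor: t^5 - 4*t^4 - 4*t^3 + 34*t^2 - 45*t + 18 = (t + 3)*(t^4 - 7*t^3 + 17*t^2 - 17*t + 6) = (t - 2)*(t + 3)*(t^3 - 5*t^2 + 7*t - 3) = (t - 3)*(t - 2)*(t + 3)*(t^2 - 2*t + 1) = (t - 3)*(t - 2)*(t - 1)*(t + 3)*(t - 1)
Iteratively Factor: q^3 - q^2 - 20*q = (q)*(q^2 - q - 20) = q*(q - 5)*(q + 4)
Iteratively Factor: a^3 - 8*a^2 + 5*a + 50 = (a - 5)*(a^2 - 3*a - 10) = (a - 5)*(a + 2)*(a - 5)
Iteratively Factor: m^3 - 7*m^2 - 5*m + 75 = (m - 5)*(m^2 - 2*m - 15) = (m - 5)*(m + 3)*(m - 5)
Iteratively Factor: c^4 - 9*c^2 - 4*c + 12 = (c + 2)*(c^3 - 2*c^2 - 5*c + 6) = (c - 3)*(c + 2)*(c^2 + c - 2) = (c - 3)*(c + 2)^2*(c - 1)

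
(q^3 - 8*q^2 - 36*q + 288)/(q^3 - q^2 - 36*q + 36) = (q - 8)/(q - 1)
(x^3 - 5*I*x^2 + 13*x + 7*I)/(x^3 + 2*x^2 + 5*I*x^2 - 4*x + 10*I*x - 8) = (x^2 - 6*I*x + 7)/(x^2 + x*(2 + 4*I) + 8*I)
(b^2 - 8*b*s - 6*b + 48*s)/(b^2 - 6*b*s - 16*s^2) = (b - 6)/(b + 2*s)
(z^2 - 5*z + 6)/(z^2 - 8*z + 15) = (z - 2)/(z - 5)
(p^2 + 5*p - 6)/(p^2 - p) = (p + 6)/p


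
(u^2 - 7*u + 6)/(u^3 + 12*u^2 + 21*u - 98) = (u^2 - 7*u + 6)/(u^3 + 12*u^2 + 21*u - 98)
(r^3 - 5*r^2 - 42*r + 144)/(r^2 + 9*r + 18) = (r^2 - 11*r + 24)/(r + 3)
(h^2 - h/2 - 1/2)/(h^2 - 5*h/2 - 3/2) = (h - 1)/(h - 3)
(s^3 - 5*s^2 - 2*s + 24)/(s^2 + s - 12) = (s^2 - 2*s - 8)/(s + 4)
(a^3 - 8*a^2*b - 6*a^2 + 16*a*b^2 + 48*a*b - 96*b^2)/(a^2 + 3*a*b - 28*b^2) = (a^2 - 4*a*b - 6*a + 24*b)/(a + 7*b)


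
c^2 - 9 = (c - 3)*(c + 3)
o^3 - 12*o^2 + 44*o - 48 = (o - 6)*(o - 4)*(o - 2)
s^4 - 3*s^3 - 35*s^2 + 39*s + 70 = (s - 7)*(s - 2)*(s + 1)*(s + 5)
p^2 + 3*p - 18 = (p - 3)*(p + 6)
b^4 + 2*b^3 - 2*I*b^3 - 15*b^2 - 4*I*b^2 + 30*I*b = b*(b - 3)*(b + 5)*(b - 2*I)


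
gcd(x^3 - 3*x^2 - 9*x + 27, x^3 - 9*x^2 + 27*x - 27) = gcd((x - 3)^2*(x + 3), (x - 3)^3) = x^2 - 6*x + 9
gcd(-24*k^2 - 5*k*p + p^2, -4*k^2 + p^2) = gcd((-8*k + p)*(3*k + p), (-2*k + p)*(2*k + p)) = 1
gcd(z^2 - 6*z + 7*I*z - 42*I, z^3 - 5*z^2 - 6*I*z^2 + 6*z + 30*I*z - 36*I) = 1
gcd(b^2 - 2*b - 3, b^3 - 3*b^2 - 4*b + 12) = b - 3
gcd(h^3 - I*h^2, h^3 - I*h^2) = h^3 - I*h^2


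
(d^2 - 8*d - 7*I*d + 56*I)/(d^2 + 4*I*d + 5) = (d^2 - 8*d - 7*I*d + 56*I)/(d^2 + 4*I*d + 5)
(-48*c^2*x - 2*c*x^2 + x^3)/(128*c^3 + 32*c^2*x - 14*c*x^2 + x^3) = x*(6*c + x)/(-16*c^2 - 6*c*x + x^2)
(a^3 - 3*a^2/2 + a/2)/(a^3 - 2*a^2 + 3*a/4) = 2*(a - 1)/(2*a - 3)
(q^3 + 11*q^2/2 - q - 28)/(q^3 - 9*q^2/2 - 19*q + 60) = (2*q^2 + 3*q - 14)/(2*q^2 - 17*q + 30)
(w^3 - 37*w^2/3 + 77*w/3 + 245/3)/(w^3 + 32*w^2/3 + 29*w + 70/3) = (w^2 - 14*w + 49)/(w^2 + 9*w + 14)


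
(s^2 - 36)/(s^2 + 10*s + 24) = (s - 6)/(s + 4)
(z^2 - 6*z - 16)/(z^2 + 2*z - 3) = (z^2 - 6*z - 16)/(z^2 + 2*z - 3)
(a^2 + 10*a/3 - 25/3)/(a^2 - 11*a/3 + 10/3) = (a + 5)/(a - 2)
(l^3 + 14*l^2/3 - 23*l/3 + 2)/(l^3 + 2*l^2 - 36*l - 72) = (3*l^2 - 4*l + 1)/(3*(l^2 - 4*l - 12))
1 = 1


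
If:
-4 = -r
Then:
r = 4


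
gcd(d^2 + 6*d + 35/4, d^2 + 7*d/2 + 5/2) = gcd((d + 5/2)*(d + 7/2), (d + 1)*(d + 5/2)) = d + 5/2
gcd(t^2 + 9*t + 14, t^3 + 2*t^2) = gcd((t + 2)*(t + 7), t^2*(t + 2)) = t + 2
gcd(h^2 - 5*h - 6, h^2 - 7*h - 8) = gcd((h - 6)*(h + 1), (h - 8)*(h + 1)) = h + 1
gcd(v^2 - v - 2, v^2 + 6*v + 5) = v + 1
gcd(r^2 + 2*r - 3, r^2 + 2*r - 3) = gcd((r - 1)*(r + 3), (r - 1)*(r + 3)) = r^2 + 2*r - 3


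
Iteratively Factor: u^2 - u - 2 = (u - 2)*(u + 1)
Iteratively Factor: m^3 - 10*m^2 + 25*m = (m - 5)*(m^2 - 5*m) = m*(m - 5)*(m - 5)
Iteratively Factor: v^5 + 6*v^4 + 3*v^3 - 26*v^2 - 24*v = (v)*(v^4 + 6*v^3 + 3*v^2 - 26*v - 24) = v*(v + 3)*(v^3 + 3*v^2 - 6*v - 8) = v*(v - 2)*(v + 3)*(v^2 + 5*v + 4) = v*(v - 2)*(v + 1)*(v + 3)*(v + 4)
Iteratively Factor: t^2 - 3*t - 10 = (t + 2)*(t - 5)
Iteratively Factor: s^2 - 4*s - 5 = (s - 5)*(s + 1)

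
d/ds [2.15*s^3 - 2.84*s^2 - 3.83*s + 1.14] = 6.45*s^2 - 5.68*s - 3.83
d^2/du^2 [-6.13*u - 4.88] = 0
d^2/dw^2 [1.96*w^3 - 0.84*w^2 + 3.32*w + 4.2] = 11.76*w - 1.68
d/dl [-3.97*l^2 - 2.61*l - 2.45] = -7.94*l - 2.61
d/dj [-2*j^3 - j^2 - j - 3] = -6*j^2 - 2*j - 1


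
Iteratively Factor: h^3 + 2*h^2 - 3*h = (h)*(h^2 + 2*h - 3) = h*(h - 1)*(h + 3)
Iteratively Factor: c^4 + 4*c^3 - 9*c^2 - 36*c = (c + 3)*(c^3 + c^2 - 12*c) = c*(c + 3)*(c^2 + c - 12) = c*(c - 3)*(c + 3)*(c + 4)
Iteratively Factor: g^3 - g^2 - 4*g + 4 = (g - 1)*(g^2 - 4) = (g - 2)*(g - 1)*(g + 2)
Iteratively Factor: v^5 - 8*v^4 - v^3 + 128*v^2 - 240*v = (v - 3)*(v^4 - 5*v^3 - 16*v^2 + 80*v) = (v - 5)*(v - 3)*(v^3 - 16*v) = (v - 5)*(v - 4)*(v - 3)*(v^2 + 4*v) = v*(v - 5)*(v - 4)*(v - 3)*(v + 4)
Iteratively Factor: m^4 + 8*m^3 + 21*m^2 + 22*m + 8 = (m + 1)*(m^3 + 7*m^2 + 14*m + 8) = (m + 1)*(m + 4)*(m^2 + 3*m + 2) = (m + 1)*(m + 2)*(m + 4)*(m + 1)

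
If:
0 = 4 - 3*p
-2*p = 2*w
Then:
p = 4/3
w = -4/3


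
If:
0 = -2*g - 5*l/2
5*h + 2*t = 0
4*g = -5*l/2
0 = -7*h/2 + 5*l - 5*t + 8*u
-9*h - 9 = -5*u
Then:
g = 0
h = -8/13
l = 0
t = 20/13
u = 9/13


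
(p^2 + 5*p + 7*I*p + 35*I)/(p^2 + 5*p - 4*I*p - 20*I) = (p + 7*I)/(p - 4*I)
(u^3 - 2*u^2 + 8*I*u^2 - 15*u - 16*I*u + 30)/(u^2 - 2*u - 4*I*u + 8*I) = (u^2 + 8*I*u - 15)/(u - 4*I)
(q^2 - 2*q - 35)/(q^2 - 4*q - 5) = (-q^2 + 2*q + 35)/(-q^2 + 4*q + 5)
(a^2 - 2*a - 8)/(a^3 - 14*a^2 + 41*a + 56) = (a^2 - 2*a - 8)/(a^3 - 14*a^2 + 41*a + 56)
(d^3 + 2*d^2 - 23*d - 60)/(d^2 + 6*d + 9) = (d^2 - d - 20)/(d + 3)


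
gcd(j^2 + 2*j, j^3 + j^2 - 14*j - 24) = j + 2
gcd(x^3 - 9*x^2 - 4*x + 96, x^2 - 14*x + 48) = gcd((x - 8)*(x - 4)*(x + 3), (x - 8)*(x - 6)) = x - 8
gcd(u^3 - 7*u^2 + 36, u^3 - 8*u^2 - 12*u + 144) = u - 6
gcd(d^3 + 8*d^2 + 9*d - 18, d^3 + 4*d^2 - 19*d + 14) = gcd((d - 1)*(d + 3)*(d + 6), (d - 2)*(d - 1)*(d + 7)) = d - 1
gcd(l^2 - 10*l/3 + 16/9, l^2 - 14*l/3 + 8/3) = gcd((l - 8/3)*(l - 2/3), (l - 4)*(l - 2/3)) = l - 2/3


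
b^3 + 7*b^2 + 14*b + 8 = (b + 1)*(b + 2)*(b + 4)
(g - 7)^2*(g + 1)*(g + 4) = g^4 - 9*g^3 - 17*g^2 + 189*g + 196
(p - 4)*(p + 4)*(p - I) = p^3 - I*p^2 - 16*p + 16*I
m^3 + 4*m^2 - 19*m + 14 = (m - 2)*(m - 1)*(m + 7)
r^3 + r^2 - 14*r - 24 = (r - 4)*(r + 2)*(r + 3)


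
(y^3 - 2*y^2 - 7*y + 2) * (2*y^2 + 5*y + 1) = 2*y^5 + y^4 - 23*y^3 - 33*y^2 + 3*y + 2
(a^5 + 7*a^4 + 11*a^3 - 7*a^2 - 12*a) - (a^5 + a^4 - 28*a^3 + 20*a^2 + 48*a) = 6*a^4 + 39*a^3 - 27*a^2 - 60*a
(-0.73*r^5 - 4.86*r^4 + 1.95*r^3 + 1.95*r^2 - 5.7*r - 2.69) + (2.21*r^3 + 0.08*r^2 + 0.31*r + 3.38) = -0.73*r^5 - 4.86*r^4 + 4.16*r^3 + 2.03*r^2 - 5.39*r + 0.69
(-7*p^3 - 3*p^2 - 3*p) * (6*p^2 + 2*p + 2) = -42*p^5 - 32*p^4 - 38*p^3 - 12*p^2 - 6*p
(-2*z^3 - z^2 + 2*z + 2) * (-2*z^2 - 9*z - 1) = 4*z^5 + 20*z^4 + 7*z^3 - 21*z^2 - 20*z - 2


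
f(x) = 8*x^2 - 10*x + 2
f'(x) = 16*x - 10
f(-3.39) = 127.84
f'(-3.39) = -64.24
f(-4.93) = 245.74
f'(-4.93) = -88.88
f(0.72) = -1.05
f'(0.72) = 1.52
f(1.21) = 1.61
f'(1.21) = 9.36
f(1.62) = 6.80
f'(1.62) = 15.92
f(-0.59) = 10.68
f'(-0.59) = -19.44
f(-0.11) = 3.20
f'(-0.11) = -11.76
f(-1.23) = 26.40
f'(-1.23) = -29.68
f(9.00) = 560.00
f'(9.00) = 134.00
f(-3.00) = 104.00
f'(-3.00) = -58.00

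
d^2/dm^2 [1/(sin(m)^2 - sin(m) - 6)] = (4*sin(m)^4 - 3*sin(m)^3 + 19*sin(m)^2 - 14)/(sin(m) + cos(m)^2 + 5)^3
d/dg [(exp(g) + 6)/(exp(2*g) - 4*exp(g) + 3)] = (-2*(exp(g) - 2)*(exp(g) + 6) + exp(2*g) - 4*exp(g) + 3)*exp(g)/(exp(2*g) - 4*exp(g) + 3)^2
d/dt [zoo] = 0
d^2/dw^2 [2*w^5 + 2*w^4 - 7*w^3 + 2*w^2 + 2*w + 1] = 40*w^3 + 24*w^2 - 42*w + 4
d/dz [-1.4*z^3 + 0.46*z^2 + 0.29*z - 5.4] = -4.2*z^2 + 0.92*z + 0.29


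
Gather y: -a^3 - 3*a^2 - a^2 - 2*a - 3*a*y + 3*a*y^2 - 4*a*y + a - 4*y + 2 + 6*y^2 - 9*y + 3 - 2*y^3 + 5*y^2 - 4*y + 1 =-a^3 - 4*a^2 - a - 2*y^3 + y^2*(3*a + 11) + y*(-7*a - 17) + 6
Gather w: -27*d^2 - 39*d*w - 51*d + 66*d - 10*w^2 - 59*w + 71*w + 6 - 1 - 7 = -27*d^2 + 15*d - 10*w^2 + w*(12 - 39*d) - 2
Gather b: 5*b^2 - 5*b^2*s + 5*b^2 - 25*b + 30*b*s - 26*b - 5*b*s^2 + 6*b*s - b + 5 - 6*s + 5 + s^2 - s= b^2*(10 - 5*s) + b*(-5*s^2 + 36*s - 52) + s^2 - 7*s + 10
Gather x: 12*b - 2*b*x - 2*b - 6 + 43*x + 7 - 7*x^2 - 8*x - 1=10*b - 7*x^2 + x*(35 - 2*b)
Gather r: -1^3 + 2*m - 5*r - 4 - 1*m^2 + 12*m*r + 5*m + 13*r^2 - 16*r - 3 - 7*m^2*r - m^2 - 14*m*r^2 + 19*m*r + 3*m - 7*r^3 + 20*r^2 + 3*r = -2*m^2 + 10*m - 7*r^3 + r^2*(33 - 14*m) + r*(-7*m^2 + 31*m - 18) - 8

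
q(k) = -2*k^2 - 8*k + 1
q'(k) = -4*k - 8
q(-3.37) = 5.25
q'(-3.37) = 5.48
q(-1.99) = 9.00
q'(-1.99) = -0.04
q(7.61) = -175.70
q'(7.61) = -38.44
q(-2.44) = 8.61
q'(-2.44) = 1.76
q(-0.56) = 4.85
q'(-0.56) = -5.76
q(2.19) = -26.11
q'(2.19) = -16.76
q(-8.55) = -76.80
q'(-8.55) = 26.20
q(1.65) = -17.64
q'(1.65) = -14.60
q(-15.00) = -329.00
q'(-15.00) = 52.00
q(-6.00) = -23.00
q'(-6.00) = 16.00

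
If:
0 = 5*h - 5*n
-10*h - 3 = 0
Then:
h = -3/10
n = -3/10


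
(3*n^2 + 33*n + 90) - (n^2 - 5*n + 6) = 2*n^2 + 38*n + 84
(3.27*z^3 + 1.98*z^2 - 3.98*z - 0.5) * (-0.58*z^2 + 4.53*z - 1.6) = -1.8966*z^5 + 13.6647*z^4 + 6.0458*z^3 - 20.9074*z^2 + 4.103*z + 0.8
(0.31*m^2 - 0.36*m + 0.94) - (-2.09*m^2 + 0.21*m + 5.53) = 2.4*m^2 - 0.57*m - 4.59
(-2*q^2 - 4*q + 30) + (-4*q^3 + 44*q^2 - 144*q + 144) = -4*q^3 + 42*q^2 - 148*q + 174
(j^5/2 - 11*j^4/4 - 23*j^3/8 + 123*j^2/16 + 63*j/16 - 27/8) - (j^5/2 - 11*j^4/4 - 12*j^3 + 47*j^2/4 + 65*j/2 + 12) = 73*j^3/8 - 65*j^2/16 - 457*j/16 - 123/8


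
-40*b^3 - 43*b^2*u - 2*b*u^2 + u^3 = (-8*b + u)*(b + u)*(5*b + u)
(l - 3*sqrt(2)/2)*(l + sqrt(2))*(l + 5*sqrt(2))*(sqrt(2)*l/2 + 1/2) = sqrt(2)*l^4/2 + 5*l^3 - 7*sqrt(2)*l^2/4 - 19*l - 15*sqrt(2)/2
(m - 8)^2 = m^2 - 16*m + 64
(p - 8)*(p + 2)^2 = p^3 - 4*p^2 - 28*p - 32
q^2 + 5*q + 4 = (q + 1)*(q + 4)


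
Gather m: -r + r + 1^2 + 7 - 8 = 0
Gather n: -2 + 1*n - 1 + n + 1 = 2*n - 2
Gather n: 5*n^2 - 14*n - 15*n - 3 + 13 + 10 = 5*n^2 - 29*n + 20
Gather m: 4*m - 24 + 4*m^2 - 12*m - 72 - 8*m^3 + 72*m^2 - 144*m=-8*m^3 + 76*m^2 - 152*m - 96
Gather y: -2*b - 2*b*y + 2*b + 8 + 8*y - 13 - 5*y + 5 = y*(3 - 2*b)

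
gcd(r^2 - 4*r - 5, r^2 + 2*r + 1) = r + 1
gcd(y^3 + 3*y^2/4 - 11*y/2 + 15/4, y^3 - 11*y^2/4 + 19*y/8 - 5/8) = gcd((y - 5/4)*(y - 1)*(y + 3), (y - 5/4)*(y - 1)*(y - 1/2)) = y^2 - 9*y/4 + 5/4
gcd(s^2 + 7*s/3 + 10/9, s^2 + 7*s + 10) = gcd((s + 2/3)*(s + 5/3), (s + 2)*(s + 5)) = 1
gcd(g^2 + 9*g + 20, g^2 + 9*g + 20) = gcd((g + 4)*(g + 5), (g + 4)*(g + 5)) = g^2 + 9*g + 20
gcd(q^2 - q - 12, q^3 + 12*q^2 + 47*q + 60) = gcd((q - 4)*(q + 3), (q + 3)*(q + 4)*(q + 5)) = q + 3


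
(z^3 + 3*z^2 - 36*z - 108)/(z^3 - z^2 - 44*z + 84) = (z^2 + 9*z + 18)/(z^2 + 5*z - 14)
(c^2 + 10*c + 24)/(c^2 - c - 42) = (c + 4)/(c - 7)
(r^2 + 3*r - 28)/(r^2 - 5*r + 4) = (r + 7)/(r - 1)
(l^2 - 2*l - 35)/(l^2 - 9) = (l^2 - 2*l - 35)/(l^2 - 9)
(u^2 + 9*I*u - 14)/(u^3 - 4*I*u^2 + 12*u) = (u + 7*I)/(u*(u - 6*I))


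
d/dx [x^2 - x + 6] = 2*x - 1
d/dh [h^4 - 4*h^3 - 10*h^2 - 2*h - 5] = 4*h^3 - 12*h^2 - 20*h - 2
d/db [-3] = 0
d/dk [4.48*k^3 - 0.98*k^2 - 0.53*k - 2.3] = 13.44*k^2 - 1.96*k - 0.53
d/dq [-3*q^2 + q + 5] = 1 - 6*q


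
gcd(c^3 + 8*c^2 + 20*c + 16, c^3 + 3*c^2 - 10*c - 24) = c^2 + 6*c + 8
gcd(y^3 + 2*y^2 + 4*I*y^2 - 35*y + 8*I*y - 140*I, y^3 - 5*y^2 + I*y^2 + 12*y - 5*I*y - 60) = y^2 + y*(-5 + 4*I) - 20*I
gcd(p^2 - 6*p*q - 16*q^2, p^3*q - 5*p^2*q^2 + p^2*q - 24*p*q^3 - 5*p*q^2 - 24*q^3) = p - 8*q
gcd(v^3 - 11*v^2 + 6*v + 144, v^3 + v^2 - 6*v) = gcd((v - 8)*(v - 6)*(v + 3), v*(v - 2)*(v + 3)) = v + 3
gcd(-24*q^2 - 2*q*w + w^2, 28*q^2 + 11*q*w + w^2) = 4*q + w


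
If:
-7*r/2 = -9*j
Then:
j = 7*r/18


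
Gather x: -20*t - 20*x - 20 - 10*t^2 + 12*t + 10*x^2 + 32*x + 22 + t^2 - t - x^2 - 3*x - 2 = -9*t^2 - 9*t + 9*x^2 + 9*x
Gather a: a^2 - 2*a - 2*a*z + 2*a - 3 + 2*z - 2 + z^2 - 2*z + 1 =a^2 - 2*a*z + z^2 - 4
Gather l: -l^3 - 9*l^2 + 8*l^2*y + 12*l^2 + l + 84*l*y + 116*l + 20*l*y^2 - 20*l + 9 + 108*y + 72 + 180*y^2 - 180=-l^3 + l^2*(8*y + 3) + l*(20*y^2 + 84*y + 97) + 180*y^2 + 108*y - 99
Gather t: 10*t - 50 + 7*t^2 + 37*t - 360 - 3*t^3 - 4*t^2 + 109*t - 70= -3*t^3 + 3*t^2 + 156*t - 480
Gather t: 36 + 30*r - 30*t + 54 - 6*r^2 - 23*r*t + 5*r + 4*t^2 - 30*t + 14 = -6*r^2 + 35*r + 4*t^2 + t*(-23*r - 60) + 104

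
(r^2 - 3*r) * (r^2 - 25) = r^4 - 3*r^3 - 25*r^2 + 75*r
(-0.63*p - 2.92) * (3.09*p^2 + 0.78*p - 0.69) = -1.9467*p^3 - 9.5142*p^2 - 1.8429*p + 2.0148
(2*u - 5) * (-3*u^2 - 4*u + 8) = -6*u^3 + 7*u^2 + 36*u - 40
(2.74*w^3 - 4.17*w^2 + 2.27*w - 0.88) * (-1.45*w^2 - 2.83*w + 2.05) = -3.973*w^5 - 1.7077*w^4 + 14.1266*w^3 - 13.6966*w^2 + 7.1439*w - 1.804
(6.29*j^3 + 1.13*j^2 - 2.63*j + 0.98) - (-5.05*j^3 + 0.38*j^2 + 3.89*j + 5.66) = 11.34*j^3 + 0.75*j^2 - 6.52*j - 4.68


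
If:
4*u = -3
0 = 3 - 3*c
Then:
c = 1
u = -3/4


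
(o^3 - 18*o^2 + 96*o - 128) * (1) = o^3 - 18*o^2 + 96*o - 128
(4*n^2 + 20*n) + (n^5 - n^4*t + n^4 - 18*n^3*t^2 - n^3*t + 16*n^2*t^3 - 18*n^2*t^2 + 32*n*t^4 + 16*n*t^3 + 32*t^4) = n^5 - n^4*t + n^4 - 18*n^3*t^2 - n^3*t + 16*n^2*t^3 - 18*n^2*t^2 + 4*n^2 + 32*n*t^4 + 16*n*t^3 + 20*n + 32*t^4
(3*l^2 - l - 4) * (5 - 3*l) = -9*l^3 + 18*l^2 + 7*l - 20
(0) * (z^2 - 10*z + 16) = 0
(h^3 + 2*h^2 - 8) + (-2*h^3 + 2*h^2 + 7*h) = -h^3 + 4*h^2 + 7*h - 8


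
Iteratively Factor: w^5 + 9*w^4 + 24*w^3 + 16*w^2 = (w + 1)*(w^4 + 8*w^3 + 16*w^2) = (w + 1)*(w + 4)*(w^3 + 4*w^2) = w*(w + 1)*(w + 4)*(w^2 + 4*w) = w*(w + 1)*(w + 4)^2*(w)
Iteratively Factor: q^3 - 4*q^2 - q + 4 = (q - 4)*(q^2 - 1) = (q - 4)*(q - 1)*(q + 1)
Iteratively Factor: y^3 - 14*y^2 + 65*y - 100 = (y - 4)*(y^2 - 10*y + 25) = (y - 5)*(y - 4)*(y - 5)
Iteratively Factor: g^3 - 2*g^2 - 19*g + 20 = (g + 4)*(g^2 - 6*g + 5) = (g - 5)*(g + 4)*(g - 1)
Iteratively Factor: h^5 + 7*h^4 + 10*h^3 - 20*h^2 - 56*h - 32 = (h + 2)*(h^4 + 5*h^3 - 20*h - 16) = (h - 2)*(h + 2)*(h^3 + 7*h^2 + 14*h + 8) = (h - 2)*(h + 2)^2*(h^2 + 5*h + 4) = (h - 2)*(h + 2)^2*(h + 4)*(h + 1)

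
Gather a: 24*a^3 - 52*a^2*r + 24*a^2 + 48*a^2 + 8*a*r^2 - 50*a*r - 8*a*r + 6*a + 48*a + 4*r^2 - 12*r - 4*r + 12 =24*a^3 + a^2*(72 - 52*r) + a*(8*r^2 - 58*r + 54) + 4*r^2 - 16*r + 12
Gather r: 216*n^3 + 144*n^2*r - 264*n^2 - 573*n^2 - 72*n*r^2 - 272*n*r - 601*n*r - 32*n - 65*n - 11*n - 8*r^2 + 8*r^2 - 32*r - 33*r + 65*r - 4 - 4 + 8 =216*n^3 - 837*n^2 - 72*n*r^2 - 108*n + r*(144*n^2 - 873*n)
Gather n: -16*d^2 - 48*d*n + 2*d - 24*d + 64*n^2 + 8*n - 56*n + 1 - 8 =-16*d^2 - 22*d + 64*n^2 + n*(-48*d - 48) - 7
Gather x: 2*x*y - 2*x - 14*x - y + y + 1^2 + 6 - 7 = x*(2*y - 16)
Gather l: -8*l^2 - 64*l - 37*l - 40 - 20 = -8*l^2 - 101*l - 60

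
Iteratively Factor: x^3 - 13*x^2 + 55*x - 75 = (x - 3)*(x^2 - 10*x + 25) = (x - 5)*(x - 3)*(x - 5)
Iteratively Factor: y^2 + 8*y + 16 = (y + 4)*(y + 4)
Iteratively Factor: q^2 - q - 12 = (q - 4)*(q + 3)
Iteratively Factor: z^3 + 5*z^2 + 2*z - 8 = (z + 4)*(z^2 + z - 2) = (z + 2)*(z + 4)*(z - 1)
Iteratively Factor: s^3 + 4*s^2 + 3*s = (s)*(s^2 + 4*s + 3) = s*(s + 1)*(s + 3)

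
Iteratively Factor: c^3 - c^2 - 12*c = (c - 4)*(c^2 + 3*c) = c*(c - 4)*(c + 3)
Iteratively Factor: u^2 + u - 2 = (u - 1)*(u + 2)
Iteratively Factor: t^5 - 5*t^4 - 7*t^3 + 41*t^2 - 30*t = (t + 3)*(t^4 - 8*t^3 + 17*t^2 - 10*t) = (t - 2)*(t + 3)*(t^3 - 6*t^2 + 5*t) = (t - 2)*(t - 1)*(t + 3)*(t^2 - 5*t) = (t - 5)*(t - 2)*(t - 1)*(t + 3)*(t)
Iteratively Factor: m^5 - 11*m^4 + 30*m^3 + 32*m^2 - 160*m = (m - 4)*(m^4 - 7*m^3 + 2*m^2 + 40*m) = (m - 4)*(m + 2)*(m^3 - 9*m^2 + 20*m) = (m - 5)*(m - 4)*(m + 2)*(m^2 - 4*m) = (m - 5)*(m - 4)^2*(m + 2)*(m)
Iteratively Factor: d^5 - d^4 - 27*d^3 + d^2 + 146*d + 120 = (d - 5)*(d^4 + 4*d^3 - 7*d^2 - 34*d - 24) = (d - 5)*(d + 4)*(d^3 - 7*d - 6) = (d - 5)*(d - 3)*(d + 4)*(d^2 + 3*d + 2) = (d - 5)*(d - 3)*(d + 2)*(d + 4)*(d + 1)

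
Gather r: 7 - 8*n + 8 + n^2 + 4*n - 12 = n^2 - 4*n + 3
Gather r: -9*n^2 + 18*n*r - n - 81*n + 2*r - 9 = -9*n^2 - 82*n + r*(18*n + 2) - 9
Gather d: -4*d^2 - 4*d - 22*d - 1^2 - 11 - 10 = -4*d^2 - 26*d - 22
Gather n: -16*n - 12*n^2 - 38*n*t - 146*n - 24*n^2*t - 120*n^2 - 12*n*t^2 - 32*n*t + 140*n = n^2*(-24*t - 132) + n*(-12*t^2 - 70*t - 22)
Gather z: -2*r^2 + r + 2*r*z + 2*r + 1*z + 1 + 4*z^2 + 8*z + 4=-2*r^2 + 3*r + 4*z^2 + z*(2*r + 9) + 5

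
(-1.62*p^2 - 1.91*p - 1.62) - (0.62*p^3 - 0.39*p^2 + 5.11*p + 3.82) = -0.62*p^3 - 1.23*p^2 - 7.02*p - 5.44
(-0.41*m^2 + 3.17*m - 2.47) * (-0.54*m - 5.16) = 0.2214*m^3 + 0.4038*m^2 - 15.0234*m + 12.7452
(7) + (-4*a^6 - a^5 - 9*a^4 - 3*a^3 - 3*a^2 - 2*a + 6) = -4*a^6 - a^5 - 9*a^4 - 3*a^3 - 3*a^2 - 2*a + 13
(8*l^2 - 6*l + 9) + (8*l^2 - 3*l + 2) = 16*l^2 - 9*l + 11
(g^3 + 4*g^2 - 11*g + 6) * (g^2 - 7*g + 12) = g^5 - 3*g^4 - 27*g^3 + 131*g^2 - 174*g + 72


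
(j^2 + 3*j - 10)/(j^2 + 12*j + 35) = (j - 2)/(j + 7)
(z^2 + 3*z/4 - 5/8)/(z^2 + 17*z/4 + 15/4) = (z - 1/2)/(z + 3)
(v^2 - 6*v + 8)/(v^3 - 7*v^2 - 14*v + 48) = (v - 4)/(v^2 - 5*v - 24)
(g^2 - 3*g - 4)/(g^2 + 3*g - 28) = (g + 1)/(g + 7)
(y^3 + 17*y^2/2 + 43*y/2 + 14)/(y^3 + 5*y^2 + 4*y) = (y + 7/2)/y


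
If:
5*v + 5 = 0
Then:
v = -1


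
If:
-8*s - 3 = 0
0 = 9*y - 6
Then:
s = -3/8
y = 2/3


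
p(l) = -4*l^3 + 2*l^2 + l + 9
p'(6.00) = -407.00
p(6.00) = -777.00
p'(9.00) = -935.00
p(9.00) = -2736.00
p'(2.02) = -39.88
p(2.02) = -13.79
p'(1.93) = -35.98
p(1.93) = -10.38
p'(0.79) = -3.33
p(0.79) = 9.07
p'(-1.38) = -27.37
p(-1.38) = 21.94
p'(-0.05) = 0.77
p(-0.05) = 8.96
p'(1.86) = -33.08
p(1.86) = -7.96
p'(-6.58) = -544.88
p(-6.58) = 1228.57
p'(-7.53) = -709.53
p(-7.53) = 1822.70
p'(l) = -12*l^2 + 4*l + 1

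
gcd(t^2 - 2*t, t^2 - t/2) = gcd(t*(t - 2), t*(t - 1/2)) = t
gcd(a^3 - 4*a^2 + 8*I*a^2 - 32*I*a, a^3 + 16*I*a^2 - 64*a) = a^2 + 8*I*a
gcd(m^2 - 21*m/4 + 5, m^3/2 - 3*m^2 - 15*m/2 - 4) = 1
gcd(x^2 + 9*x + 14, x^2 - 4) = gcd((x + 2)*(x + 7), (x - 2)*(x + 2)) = x + 2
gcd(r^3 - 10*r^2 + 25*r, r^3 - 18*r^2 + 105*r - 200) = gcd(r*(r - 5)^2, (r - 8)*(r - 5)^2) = r^2 - 10*r + 25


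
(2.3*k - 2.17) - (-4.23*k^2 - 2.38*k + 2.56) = 4.23*k^2 + 4.68*k - 4.73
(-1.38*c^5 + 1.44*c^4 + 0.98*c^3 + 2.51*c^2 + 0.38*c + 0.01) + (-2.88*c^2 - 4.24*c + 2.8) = -1.38*c^5 + 1.44*c^4 + 0.98*c^3 - 0.37*c^2 - 3.86*c + 2.81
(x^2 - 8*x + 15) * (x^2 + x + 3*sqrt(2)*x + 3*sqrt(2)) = x^4 - 7*x^3 + 3*sqrt(2)*x^3 - 21*sqrt(2)*x^2 + 7*x^2 + 15*x + 21*sqrt(2)*x + 45*sqrt(2)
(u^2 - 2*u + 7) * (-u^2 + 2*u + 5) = -u^4 + 4*u^3 - 6*u^2 + 4*u + 35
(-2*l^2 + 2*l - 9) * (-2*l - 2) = 4*l^3 + 14*l + 18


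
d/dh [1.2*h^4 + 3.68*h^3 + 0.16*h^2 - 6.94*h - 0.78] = 4.8*h^3 + 11.04*h^2 + 0.32*h - 6.94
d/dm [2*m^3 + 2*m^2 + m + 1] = 6*m^2 + 4*m + 1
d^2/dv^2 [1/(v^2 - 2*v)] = 2*(-v*(v - 2) + 4*(v - 1)^2)/(v^3*(v - 2)^3)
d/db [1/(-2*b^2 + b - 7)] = (4*b - 1)/(2*b^2 - b + 7)^2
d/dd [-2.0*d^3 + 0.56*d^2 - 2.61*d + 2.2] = -6.0*d^2 + 1.12*d - 2.61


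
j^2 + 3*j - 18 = (j - 3)*(j + 6)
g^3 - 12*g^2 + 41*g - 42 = (g - 7)*(g - 3)*(g - 2)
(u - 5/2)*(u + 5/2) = u^2 - 25/4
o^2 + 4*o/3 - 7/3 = (o - 1)*(o + 7/3)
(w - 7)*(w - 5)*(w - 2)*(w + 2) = w^4 - 12*w^3 + 31*w^2 + 48*w - 140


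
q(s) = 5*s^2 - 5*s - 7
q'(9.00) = 85.00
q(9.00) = 353.00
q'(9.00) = 85.00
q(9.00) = 353.00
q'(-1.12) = -16.20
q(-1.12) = 4.87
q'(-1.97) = -24.70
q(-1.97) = 22.25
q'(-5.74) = -62.40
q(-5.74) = 186.44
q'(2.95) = 24.50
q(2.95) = 21.76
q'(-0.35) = -8.50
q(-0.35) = -4.64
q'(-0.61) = -11.10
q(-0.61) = -2.09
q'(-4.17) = -46.70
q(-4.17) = 100.79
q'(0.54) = 0.40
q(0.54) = -8.24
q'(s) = 10*s - 5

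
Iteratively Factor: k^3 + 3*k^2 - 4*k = (k + 4)*(k^2 - k) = (k - 1)*(k + 4)*(k)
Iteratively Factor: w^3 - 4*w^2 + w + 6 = (w + 1)*(w^2 - 5*w + 6) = (w - 3)*(w + 1)*(w - 2)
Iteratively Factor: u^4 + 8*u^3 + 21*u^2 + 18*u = (u + 3)*(u^3 + 5*u^2 + 6*u) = (u + 3)^2*(u^2 + 2*u) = u*(u + 3)^2*(u + 2)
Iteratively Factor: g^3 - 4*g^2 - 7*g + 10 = (g - 1)*(g^2 - 3*g - 10) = (g - 5)*(g - 1)*(g + 2)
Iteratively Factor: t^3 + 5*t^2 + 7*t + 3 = (t + 1)*(t^2 + 4*t + 3) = (t + 1)^2*(t + 3)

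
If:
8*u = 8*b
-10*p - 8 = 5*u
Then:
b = u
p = -u/2 - 4/5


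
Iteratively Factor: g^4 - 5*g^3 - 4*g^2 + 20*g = (g + 2)*(g^3 - 7*g^2 + 10*g) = (g - 5)*(g + 2)*(g^2 - 2*g) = g*(g - 5)*(g + 2)*(g - 2)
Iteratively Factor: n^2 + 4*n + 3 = (n + 1)*(n + 3)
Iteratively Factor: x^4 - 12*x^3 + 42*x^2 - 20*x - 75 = (x + 1)*(x^3 - 13*x^2 + 55*x - 75) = (x - 5)*(x + 1)*(x^2 - 8*x + 15) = (x - 5)^2*(x + 1)*(x - 3)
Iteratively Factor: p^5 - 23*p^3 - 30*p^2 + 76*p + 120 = (p + 2)*(p^4 - 2*p^3 - 19*p^2 + 8*p + 60) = (p + 2)*(p + 3)*(p^3 - 5*p^2 - 4*p + 20) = (p - 2)*(p + 2)*(p + 3)*(p^2 - 3*p - 10) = (p - 2)*(p + 2)^2*(p + 3)*(p - 5)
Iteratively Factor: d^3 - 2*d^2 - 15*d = (d - 5)*(d^2 + 3*d) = d*(d - 5)*(d + 3)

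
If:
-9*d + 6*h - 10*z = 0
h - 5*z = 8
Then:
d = 20*z/9 + 16/3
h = 5*z + 8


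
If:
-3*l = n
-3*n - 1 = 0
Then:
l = 1/9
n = -1/3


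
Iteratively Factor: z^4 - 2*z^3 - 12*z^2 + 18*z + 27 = (z + 1)*(z^3 - 3*z^2 - 9*z + 27) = (z - 3)*(z + 1)*(z^2 - 9) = (z - 3)*(z + 1)*(z + 3)*(z - 3)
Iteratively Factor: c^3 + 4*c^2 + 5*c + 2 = (c + 1)*(c^2 + 3*c + 2) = (c + 1)^2*(c + 2)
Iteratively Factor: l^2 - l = (l)*(l - 1)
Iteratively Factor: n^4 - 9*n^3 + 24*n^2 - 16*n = (n - 4)*(n^3 - 5*n^2 + 4*n) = (n - 4)*(n - 1)*(n^2 - 4*n) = (n - 4)^2*(n - 1)*(n)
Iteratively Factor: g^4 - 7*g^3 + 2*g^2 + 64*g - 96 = (g - 4)*(g^3 - 3*g^2 - 10*g + 24) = (g - 4)^2*(g^2 + g - 6) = (g - 4)^2*(g - 2)*(g + 3)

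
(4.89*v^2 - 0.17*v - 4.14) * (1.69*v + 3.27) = 8.2641*v^3 + 15.703*v^2 - 7.5525*v - 13.5378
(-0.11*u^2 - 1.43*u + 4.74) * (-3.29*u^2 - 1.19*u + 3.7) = 0.3619*u^4 + 4.8356*u^3 - 14.2999*u^2 - 10.9316*u + 17.538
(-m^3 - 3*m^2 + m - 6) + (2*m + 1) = -m^3 - 3*m^2 + 3*m - 5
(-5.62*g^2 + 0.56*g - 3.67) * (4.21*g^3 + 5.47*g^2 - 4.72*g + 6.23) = -23.6602*g^5 - 28.3838*g^4 + 14.1389*g^3 - 57.7307*g^2 + 20.8112*g - 22.8641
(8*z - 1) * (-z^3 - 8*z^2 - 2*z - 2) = -8*z^4 - 63*z^3 - 8*z^2 - 14*z + 2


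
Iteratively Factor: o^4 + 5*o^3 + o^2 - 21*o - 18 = (o + 3)*(o^3 + 2*o^2 - 5*o - 6) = (o - 2)*(o + 3)*(o^2 + 4*o + 3) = (o - 2)*(o + 3)^2*(o + 1)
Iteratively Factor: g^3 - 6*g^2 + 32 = (g - 4)*(g^2 - 2*g - 8) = (g - 4)^2*(g + 2)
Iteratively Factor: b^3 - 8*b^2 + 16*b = (b - 4)*(b^2 - 4*b) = b*(b - 4)*(b - 4)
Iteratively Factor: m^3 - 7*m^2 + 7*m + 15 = (m + 1)*(m^2 - 8*m + 15) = (m - 5)*(m + 1)*(m - 3)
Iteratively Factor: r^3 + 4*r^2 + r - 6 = (r - 1)*(r^2 + 5*r + 6) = (r - 1)*(r + 3)*(r + 2)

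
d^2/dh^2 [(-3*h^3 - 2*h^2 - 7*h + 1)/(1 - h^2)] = 2*(10*h^3 + 3*h^2 + 30*h + 1)/(h^6 - 3*h^4 + 3*h^2 - 1)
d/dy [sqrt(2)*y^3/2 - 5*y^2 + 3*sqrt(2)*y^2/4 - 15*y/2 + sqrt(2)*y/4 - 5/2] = 3*sqrt(2)*y^2/2 - 10*y + 3*sqrt(2)*y/2 - 15/2 + sqrt(2)/4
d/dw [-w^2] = -2*w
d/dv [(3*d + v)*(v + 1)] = 3*d + 2*v + 1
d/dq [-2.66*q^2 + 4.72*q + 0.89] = 4.72 - 5.32*q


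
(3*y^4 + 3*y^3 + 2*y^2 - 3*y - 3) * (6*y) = 18*y^5 + 18*y^4 + 12*y^3 - 18*y^2 - 18*y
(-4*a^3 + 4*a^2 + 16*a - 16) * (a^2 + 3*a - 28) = -4*a^5 - 8*a^4 + 140*a^3 - 80*a^2 - 496*a + 448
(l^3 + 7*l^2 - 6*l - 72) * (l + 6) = l^4 + 13*l^3 + 36*l^2 - 108*l - 432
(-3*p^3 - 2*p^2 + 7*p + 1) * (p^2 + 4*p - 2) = -3*p^5 - 14*p^4 + 5*p^3 + 33*p^2 - 10*p - 2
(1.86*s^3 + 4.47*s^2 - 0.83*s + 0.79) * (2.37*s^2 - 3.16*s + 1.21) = 4.4082*s^5 + 4.7163*s^4 - 13.8417*s^3 + 9.9038*s^2 - 3.5007*s + 0.9559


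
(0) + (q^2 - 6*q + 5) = q^2 - 6*q + 5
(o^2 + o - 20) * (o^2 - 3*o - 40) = o^4 - 2*o^3 - 63*o^2 + 20*o + 800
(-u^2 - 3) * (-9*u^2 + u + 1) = 9*u^4 - u^3 + 26*u^2 - 3*u - 3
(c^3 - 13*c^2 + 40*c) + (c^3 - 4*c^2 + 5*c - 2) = 2*c^3 - 17*c^2 + 45*c - 2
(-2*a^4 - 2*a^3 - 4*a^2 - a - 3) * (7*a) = -14*a^5 - 14*a^4 - 28*a^3 - 7*a^2 - 21*a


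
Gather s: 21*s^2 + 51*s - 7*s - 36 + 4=21*s^2 + 44*s - 32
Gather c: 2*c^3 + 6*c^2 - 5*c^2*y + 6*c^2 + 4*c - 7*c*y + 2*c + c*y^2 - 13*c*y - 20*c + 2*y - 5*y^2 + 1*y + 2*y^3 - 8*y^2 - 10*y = 2*c^3 + c^2*(12 - 5*y) + c*(y^2 - 20*y - 14) + 2*y^3 - 13*y^2 - 7*y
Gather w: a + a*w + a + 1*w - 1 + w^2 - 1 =2*a + w^2 + w*(a + 1) - 2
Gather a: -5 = -5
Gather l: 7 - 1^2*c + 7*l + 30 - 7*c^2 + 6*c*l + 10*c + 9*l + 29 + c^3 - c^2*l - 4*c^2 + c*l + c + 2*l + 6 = c^3 - 11*c^2 + 10*c + l*(-c^2 + 7*c + 18) + 72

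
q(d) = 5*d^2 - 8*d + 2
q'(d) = 10*d - 8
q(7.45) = 219.91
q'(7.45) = 66.50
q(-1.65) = 28.81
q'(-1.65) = -24.50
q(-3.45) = 89.11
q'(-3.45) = -42.50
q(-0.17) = 3.50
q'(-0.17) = -9.70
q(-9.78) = 558.48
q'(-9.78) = -105.80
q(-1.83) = 33.38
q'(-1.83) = -26.30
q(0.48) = -0.69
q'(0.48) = -3.20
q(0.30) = 0.05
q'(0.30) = -5.00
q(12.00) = 626.00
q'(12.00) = 112.00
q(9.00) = 335.00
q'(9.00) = 82.00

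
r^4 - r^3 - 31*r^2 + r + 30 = (r - 6)*(r - 1)*(r + 1)*(r + 5)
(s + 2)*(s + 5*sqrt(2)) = s^2 + 2*s + 5*sqrt(2)*s + 10*sqrt(2)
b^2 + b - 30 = (b - 5)*(b + 6)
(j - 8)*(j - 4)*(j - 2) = j^3 - 14*j^2 + 56*j - 64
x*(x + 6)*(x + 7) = x^3 + 13*x^2 + 42*x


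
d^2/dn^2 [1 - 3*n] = 0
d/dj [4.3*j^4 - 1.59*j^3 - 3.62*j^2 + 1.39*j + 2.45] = 17.2*j^3 - 4.77*j^2 - 7.24*j + 1.39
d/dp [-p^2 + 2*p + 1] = 2 - 2*p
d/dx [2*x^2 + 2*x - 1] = 4*x + 2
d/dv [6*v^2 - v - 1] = 12*v - 1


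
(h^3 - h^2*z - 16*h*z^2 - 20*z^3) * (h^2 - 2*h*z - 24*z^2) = h^5 - 3*h^4*z - 38*h^3*z^2 + 36*h^2*z^3 + 424*h*z^4 + 480*z^5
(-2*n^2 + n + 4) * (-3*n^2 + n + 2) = 6*n^4 - 5*n^3 - 15*n^2 + 6*n + 8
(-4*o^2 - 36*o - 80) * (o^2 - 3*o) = -4*o^4 - 24*o^3 + 28*o^2 + 240*o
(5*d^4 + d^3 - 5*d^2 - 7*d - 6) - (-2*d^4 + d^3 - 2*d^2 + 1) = 7*d^4 - 3*d^2 - 7*d - 7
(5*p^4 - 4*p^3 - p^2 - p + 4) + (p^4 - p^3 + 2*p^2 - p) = 6*p^4 - 5*p^3 + p^2 - 2*p + 4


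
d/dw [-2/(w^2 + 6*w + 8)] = 4*(w + 3)/(w^2 + 6*w + 8)^2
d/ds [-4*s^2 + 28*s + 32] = 28 - 8*s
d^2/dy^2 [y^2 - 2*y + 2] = 2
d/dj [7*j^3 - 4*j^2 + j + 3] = 21*j^2 - 8*j + 1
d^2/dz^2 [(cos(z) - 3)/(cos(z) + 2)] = 5*(cos(z)^2 - 2*cos(z) - 2)/(cos(z) + 2)^3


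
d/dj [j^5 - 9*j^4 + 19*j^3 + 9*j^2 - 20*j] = 5*j^4 - 36*j^3 + 57*j^2 + 18*j - 20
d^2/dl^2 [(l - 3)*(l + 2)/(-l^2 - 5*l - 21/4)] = 24*(32*l^3 + 180*l^2 + 396*l + 345)/(64*l^6 + 960*l^5 + 5808*l^4 + 18080*l^3 + 30492*l^2 + 26460*l + 9261)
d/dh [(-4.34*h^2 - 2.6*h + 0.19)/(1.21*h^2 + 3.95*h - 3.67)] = (-13.997*h^2 + 31.3958*h + 8.7915)/(1.4641*h^4 + 9.559*h^3 + 6.7211*h^2 - 28.993*h + 13.4689)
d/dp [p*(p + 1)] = 2*p + 1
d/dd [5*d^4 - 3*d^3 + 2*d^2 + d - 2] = 20*d^3 - 9*d^2 + 4*d + 1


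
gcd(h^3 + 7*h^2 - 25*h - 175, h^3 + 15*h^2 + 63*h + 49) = h + 7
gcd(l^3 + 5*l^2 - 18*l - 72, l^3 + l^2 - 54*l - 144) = l^2 + 9*l + 18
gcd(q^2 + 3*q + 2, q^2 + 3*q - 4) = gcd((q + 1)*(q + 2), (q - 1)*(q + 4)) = 1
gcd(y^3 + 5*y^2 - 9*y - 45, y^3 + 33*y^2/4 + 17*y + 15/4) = y^2 + 8*y + 15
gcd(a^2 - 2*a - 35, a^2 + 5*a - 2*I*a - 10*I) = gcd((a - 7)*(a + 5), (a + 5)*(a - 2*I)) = a + 5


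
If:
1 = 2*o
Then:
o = 1/2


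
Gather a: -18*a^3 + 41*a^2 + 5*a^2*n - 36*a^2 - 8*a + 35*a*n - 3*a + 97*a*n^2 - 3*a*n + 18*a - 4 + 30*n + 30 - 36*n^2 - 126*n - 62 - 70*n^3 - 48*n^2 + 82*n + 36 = -18*a^3 + a^2*(5*n + 5) + a*(97*n^2 + 32*n + 7) - 70*n^3 - 84*n^2 - 14*n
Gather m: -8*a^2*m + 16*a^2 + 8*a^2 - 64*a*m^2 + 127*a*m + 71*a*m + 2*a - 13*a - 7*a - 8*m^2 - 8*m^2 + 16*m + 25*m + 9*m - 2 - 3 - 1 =24*a^2 - 18*a + m^2*(-64*a - 16) + m*(-8*a^2 + 198*a + 50) - 6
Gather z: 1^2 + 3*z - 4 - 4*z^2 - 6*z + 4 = -4*z^2 - 3*z + 1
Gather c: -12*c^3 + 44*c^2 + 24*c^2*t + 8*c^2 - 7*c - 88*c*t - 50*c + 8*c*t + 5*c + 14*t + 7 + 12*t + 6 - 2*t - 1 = -12*c^3 + c^2*(24*t + 52) + c*(-80*t - 52) + 24*t + 12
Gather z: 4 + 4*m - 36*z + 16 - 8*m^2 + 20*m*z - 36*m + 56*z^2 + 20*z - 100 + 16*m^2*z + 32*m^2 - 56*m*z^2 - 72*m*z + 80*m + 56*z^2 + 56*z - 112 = 24*m^2 + 48*m + z^2*(112 - 56*m) + z*(16*m^2 - 52*m + 40) - 192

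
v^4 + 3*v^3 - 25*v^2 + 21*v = v*(v - 3)*(v - 1)*(v + 7)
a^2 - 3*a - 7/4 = (a - 7/2)*(a + 1/2)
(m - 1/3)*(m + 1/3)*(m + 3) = m^3 + 3*m^2 - m/9 - 1/3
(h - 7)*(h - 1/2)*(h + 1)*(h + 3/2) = h^4 - 5*h^3 - 55*h^2/4 - 5*h/2 + 21/4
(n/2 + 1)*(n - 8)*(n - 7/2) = n^3/2 - 19*n^2/4 + 5*n/2 + 28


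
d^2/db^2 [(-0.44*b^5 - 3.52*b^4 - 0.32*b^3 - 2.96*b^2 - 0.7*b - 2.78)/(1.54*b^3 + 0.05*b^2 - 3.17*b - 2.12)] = (-2.08700799999999*b^9 - 0.20327999999995*b^8 + 12.881352*b^7 - 41.514176*b^6 - 137.157504*b^5 - 477.380904*b^4 - 571.037396*b^3 - 150.66678*b^2 - 60.887532*b - 73.659532)/(3.652264*b^9 + 0.35574*b^8 - 22.542366*b^7 - 16.547791*b^6 + 45.422703*b^5 + 63.587931*b^4 - 9.074765*b^3 - 63.236844*b^2 - 42.741744*b - 9.528128)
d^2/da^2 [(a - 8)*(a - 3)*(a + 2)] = 6*a - 18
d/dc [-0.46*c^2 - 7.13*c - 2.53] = -0.92*c - 7.13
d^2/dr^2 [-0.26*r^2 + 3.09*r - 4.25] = -0.520000000000000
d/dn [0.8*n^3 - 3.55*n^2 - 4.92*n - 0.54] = 2.4*n^2 - 7.1*n - 4.92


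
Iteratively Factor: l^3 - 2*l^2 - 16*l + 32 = (l - 2)*(l^2 - 16) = (l - 4)*(l - 2)*(l + 4)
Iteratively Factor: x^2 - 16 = (x + 4)*(x - 4)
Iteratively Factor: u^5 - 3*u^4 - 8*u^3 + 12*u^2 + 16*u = (u - 4)*(u^4 + u^3 - 4*u^2 - 4*u) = (u - 4)*(u + 2)*(u^3 - u^2 - 2*u) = (u - 4)*(u + 1)*(u + 2)*(u^2 - 2*u) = (u - 4)*(u - 2)*(u + 1)*(u + 2)*(u)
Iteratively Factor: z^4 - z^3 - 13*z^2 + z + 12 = (z - 1)*(z^3 - 13*z - 12) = (z - 1)*(z + 3)*(z^2 - 3*z - 4) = (z - 4)*(z - 1)*(z + 3)*(z + 1)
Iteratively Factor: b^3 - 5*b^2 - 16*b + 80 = (b - 5)*(b^2 - 16) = (b - 5)*(b + 4)*(b - 4)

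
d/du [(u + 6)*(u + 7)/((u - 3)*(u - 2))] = 18*(-u^2 - 4*u + 16)/(u^4 - 10*u^3 + 37*u^2 - 60*u + 36)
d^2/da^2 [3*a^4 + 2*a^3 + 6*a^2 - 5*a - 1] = 36*a^2 + 12*a + 12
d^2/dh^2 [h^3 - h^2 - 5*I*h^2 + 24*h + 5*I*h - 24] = 6*h - 2 - 10*I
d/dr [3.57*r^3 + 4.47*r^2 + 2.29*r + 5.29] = 10.71*r^2 + 8.94*r + 2.29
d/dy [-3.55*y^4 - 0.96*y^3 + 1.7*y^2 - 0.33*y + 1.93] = -14.2*y^3 - 2.88*y^2 + 3.4*y - 0.33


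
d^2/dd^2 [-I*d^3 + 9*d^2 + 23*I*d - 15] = -6*I*d + 18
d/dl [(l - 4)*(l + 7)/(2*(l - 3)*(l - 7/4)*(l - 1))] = 2*(-4*l^4 - 24*l^3 + 445*l^2 - 1330*l + 1057)/(16*l^6 - 184*l^5 + 849*l^4 - 2008*l^3 + 2566*l^2 - 1680*l + 441)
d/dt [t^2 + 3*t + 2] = 2*t + 3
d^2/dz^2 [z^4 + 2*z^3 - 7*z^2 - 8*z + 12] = 12*z^2 + 12*z - 14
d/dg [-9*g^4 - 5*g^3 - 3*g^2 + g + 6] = -36*g^3 - 15*g^2 - 6*g + 1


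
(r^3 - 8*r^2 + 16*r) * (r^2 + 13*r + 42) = r^5 + 5*r^4 - 46*r^3 - 128*r^2 + 672*r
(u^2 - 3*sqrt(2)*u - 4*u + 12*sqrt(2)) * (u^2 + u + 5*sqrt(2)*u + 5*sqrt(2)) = u^4 - 3*u^3 + 2*sqrt(2)*u^3 - 34*u^2 - 6*sqrt(2)*u^2 - 8*sqrt(2)*u + 90*u + 120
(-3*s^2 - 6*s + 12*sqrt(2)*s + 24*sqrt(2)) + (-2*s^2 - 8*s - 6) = -5*s^2 - 14*s + 12*sqrt(2)*s - 6 + 24*sqrt(2)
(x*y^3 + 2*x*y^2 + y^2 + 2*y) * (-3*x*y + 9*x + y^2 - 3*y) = -3*x^2*y^4 + 3*x^2*y^3 + 18*x^2*y^2 + x*y^5 - x*y^4 - 9*x*y^3 + 3*x*y^2 + 18*x*y + y^4 - y^3 - 6*y^2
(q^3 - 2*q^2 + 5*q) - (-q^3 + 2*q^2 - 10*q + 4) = 2*q^3 - 4*q^2 + 15*q - 4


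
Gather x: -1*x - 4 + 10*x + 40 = 9*x + 36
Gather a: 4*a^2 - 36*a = 4*a^2 - 36*a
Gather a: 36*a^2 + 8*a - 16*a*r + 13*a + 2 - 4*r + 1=36*a^2 + a*(21 - 16*r) - 4*r + 3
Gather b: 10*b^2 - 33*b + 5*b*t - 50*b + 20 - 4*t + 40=10*b^2 + b*(5*t - 83) - 4*t + 60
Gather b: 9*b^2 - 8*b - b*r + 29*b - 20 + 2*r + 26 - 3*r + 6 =9*b^2 + b*(21 - r) - r + 12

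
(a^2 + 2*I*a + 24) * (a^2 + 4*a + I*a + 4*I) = a^4 + 4*a^3 + 3*I*a^3 + 22*a^2 + 12*I*a^2 + 88*a + 24*I*a + 96*I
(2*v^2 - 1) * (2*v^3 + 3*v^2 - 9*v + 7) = 4*v^5 + 6*v^4 - 20*v^3 + 11*v^2 + 9*v - 7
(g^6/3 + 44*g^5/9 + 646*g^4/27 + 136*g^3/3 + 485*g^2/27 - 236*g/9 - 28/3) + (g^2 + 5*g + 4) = g^6/3 + 44*g^5/9 + 646*g^4/27 + 136*g^3/3 + 512*g^2/27 - 191*g/9 - 16/3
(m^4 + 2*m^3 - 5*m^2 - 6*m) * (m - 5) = m^5 - 3*m^4 - 15*m^3 + 19*m^2 + 30*m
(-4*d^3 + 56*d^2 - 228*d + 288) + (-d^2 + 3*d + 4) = -4*d^3 + 55*d^2 - 225*d + 292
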